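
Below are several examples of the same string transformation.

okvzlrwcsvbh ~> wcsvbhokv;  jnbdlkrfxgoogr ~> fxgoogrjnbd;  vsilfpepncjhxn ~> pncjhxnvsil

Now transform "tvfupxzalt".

xzalttv

In each case the input is transformed by: swap the front and back halves of the string, then delete the last 3 characters.
For "tvfupxzalt", step one produces "xzalttvfup"; step two turns that into "xzalttv".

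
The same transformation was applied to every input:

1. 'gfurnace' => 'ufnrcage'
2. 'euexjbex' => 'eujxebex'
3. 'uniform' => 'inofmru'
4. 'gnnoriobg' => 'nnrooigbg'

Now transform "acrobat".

rcbotaa

What's happening: move the first character to the end, then swap each adjacent pair of characters (1↔2, 3↔4, ...).
"acrobat" → "crobata" → "rcbotaa".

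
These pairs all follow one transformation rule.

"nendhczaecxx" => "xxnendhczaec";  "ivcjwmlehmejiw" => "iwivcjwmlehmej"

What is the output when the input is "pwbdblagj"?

Looking at the pairs, the operation is to move the last 2 characters to the front (rotate right by 2).
"pwbdblagj" → "gjpwbdbla".

gjpwbdbla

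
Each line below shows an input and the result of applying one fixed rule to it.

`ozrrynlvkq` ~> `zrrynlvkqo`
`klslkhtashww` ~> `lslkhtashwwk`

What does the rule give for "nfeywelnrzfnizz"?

The pattern: move the first character to the end.
Doing the same to "nfeywelnrzfnizz": "feywelnrzfnizzn".

feywelnrzfnizzn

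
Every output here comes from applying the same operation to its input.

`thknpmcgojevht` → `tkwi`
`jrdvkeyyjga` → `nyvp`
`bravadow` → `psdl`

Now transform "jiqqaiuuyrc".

Looking at the pairs, the operation is to shift every letter 11 places backward in the alphabet (wrapping around), then keep only the last 4 characters.
Starting from "jiqqaiuuyrc": after the first operation, "yxffpxjjngr"; after the second, "jngr".

jngr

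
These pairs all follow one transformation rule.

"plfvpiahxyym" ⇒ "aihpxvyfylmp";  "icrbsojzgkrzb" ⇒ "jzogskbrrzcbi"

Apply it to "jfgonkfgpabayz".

gfpkanboagyfzj

The rule is to take characters alternately from the front and the back (1st, last, 2nd, 2nd-last, ...), then reverse the string.
On "jfgonkfgpabayz" that produces "gfpkanboagyfzj".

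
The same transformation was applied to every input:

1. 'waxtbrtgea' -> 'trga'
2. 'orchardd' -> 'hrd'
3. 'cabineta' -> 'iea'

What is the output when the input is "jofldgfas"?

The transformation: delete the first 3 characters, then keep every other character starting from the first (positions 1st, 3rd, 5th, ...).
Working it through for "jofldgfas": intermediate "ldgfas", final "lga".
(Check on "orchardd": → "hardd" → "hrd" ✓)

lga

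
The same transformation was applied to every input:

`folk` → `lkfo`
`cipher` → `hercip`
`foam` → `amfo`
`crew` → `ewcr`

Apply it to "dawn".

The pattern: swap the front and back halves of the string.
For "dawn" the result is "wnda".

wnda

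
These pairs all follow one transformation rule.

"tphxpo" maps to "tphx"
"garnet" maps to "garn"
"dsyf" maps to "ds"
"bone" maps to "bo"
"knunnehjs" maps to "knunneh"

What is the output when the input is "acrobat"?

acrob

Rule — delete the last 2 characters.
For "acrobat" the result is "acrob".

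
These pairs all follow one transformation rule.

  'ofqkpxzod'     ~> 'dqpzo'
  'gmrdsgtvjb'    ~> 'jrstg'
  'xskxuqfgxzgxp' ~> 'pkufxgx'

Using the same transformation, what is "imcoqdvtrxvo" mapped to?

The rule is to keep every other character starting from the first (positions 1st, 3rd, 5th, ...), then swap the first and last characters.
"imcoqdvtrxvo" → "icqvrv" → "vcqvri".

vcqvri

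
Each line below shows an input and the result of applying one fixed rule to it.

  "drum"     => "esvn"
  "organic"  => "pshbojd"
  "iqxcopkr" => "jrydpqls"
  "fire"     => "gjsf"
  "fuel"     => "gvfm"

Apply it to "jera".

kfsb

Looking at the pairs, the operation is to shift every letter 1 place forward in the alphabet (wrapping around).
"jera" → "kfsb".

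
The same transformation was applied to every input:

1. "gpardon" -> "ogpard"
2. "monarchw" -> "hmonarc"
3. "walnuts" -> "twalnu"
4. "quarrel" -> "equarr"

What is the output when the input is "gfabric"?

What's happening: delete the last character, then move the last character to the front.
Applying both steps to "gfabric": "gfabri", then "igfabr".
(Check on "quarrel": → "quarre" → "equarr" ✓)

igfabr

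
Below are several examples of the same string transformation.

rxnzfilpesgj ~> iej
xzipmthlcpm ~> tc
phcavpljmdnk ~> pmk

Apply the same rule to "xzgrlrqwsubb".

rsb

Each output is the input with this applied: delete the first 3 characters, then keep one character in every 3, starting at position 3 (positions 3rd, 6th, 9th, ...).
So "xzgrlrqwsubb" becomes "rsb".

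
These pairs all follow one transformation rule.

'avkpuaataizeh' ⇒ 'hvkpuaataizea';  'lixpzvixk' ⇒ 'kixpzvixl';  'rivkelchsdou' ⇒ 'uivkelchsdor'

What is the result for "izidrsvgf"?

fzidrsvgi

Rule — swap the first and last characters.
Doing the same to "izidrsvgf": "fzidrsvgi".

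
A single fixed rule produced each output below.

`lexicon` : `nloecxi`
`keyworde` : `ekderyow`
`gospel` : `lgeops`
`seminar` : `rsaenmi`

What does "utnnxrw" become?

Each output is the input with this applied: take characters alternately from the front and the back (1st, last, 2nd, 2nd-last, ...), then swap each adjacent pair of characters (1↔2, 3↔4, ...).
On "utnnxrw": the first step gives "uwtrnxn", and the second then gives "wurtxnn".
(Check on "lexicon": → "lneoxci" → "nloecxi" ✓)

wurtxnn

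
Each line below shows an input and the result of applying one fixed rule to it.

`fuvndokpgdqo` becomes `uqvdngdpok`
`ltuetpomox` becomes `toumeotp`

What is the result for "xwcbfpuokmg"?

The pattern: take characters alternately from the front and the back (1st, last, 2nd, 2nd-last, ...), then delete the first 2 characters.
"xwcbfpuokmg" → "xgwmckbofup" → "wmckbofup".

wmckbofup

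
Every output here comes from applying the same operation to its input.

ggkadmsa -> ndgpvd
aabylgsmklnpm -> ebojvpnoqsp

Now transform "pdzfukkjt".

The pattern: shift every letter 3 places forward in the alphabet (wrapping around), then delete the first 2 characters.
On "pdzfukkjt": the first step gives "sgcixnnmw", and the second then gives "cixnnmw".

cixnnmw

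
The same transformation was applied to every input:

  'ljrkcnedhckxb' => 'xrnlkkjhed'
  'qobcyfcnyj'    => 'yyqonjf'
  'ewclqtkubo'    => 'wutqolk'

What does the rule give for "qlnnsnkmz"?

In each case the input is transformed by: sort the characters into reverse alphabetical order, then delete the last 3 characters.
On "qlnnsnkmz" that produces "zsqnnn".

zsqnnn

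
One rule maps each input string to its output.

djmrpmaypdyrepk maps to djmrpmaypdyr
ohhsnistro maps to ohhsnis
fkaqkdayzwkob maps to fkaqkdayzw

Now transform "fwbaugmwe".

The rule is to delete the last 3 characters.
"fwbaugmwe" → "fwbaug".

fwbaug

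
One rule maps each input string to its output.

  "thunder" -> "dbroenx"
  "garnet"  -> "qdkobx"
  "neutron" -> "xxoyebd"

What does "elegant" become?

odvxokq

What's happening: take characters alternately from the front and the back (1st, last, 2nd, 2nd-last, ...), then shift every letter 10 places forward in the alphabet (wrapping around).
"elegant" → "odvxokq".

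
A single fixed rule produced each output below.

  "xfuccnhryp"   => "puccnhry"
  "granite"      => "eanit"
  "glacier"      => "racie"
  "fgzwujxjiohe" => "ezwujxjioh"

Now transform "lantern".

The transformation: delete the first 2 characters, then move the last character to the front.
On "lantern": the first step gives "ntern", and the second then gives "nnter".

nnter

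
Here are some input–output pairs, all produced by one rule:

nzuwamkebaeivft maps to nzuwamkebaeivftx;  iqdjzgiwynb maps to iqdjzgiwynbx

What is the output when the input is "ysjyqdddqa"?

The transformation: append "x".
Doing the same to "ysjyqdddqa": "ysjyqdddqax".

ysjyqdddqax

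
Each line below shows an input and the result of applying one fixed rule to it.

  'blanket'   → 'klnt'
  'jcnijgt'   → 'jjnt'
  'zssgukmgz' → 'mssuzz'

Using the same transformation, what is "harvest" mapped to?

The rule is to sort the characters into alphabetical order, then delete the first 3 characters.
Working it through for "harvest": intermediate "aehrstv", final "rstv".

rstv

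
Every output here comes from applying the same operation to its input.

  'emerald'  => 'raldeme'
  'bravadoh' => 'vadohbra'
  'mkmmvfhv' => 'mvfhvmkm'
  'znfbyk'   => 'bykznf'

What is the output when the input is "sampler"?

Looking at the pairs, the operation is to move the first 3 characters to the end (rotate left by 3).
Applying that to "sampler" gives "plersam".

plersam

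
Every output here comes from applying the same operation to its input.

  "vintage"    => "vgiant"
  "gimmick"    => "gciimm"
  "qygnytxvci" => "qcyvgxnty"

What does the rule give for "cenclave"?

cveanlc

The pattern: delete the last character, then take characters alternately from the front and the back (1st, last, 2nd, 2nd-last, ...).
Starting from "cenclave": after the first operation, "cenclav"; after the second, "cveanlc".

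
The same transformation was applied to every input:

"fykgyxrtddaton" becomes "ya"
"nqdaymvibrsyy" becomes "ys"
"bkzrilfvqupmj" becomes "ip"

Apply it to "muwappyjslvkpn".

Looking at the pairs, the operation is to keep every other character starting from the first (positions 1st, 3rd, 5th, ...), then keep one character in every 3, starting at position 3 (positions 3rd, 6th, 9th, ...).
"muwappyjslvkpn" → "mwpysvp" → "pv".

pv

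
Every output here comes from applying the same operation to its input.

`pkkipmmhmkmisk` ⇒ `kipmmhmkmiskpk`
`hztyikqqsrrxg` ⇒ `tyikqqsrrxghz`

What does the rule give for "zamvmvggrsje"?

mvmvggrsjeza

Looking at the pairs, the operation is to move the first 2 characters to the end (rotate left by 2).
Doing the same to "zamvmvggrsje": "mvmvggrsjeza".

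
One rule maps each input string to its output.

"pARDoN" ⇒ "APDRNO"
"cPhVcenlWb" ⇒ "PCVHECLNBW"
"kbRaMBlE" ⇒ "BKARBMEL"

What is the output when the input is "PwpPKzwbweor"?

WPPPZKBWEWRO

What's happening: swap each adjacent pair of characters (1↔2, 3↔4, ...), then convert every letter to uppercase.
Applying both steps to "PwpPKzwbweor": "wPPpzKbwewro", then "WPPPZKBWEWRO".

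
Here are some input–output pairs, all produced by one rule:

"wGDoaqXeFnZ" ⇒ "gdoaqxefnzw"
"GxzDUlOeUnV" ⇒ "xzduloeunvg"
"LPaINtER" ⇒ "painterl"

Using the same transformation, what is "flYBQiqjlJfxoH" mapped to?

lybqiqjljfxohf

What's happening: move the first character to the end, then convert every letter to lowercase.
Applying both steps to "flYBQiqjlJfxoH": "lYBQiqjlJfxoHf", then "lybqiqjljfxohf".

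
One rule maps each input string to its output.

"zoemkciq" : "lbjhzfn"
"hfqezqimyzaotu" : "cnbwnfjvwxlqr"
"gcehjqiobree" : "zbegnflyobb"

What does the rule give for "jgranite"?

The pattern: shift every letter 3 places backward in the alphabet (wrapping around), then delete the first character.
"jgranite" → "gdoxkfqb" → "doxkfqb".

doxkfqb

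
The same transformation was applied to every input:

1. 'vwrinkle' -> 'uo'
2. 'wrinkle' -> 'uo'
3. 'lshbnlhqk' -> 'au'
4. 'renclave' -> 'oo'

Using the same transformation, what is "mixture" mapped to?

Looking at the pairs, the operation is to shift every letter 10 places forward in the alphabet (wrapping around), then keep only the vowels.
Applying both steps to "mixture": "wshdebo", then "eo".

eo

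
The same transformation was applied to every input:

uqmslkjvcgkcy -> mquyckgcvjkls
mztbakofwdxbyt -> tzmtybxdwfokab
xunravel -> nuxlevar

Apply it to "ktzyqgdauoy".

ztkyouadgqy

Each output is the input with this applied: reverse the string, then move the last 3 characters to the front (rotate right by 3).
On "ktzyqgdauoy": the first step gives "youadgqyztk", and the second then gives "ztkyouadgqy".
(Check on "xunravel": → "levarnux" → "nuxlevar" ✓)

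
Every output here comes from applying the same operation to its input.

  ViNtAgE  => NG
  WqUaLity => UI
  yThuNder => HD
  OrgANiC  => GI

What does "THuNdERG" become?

UE

Rule — keep one character in every 3, starting at position 3 (positions 3rd, 6th, 9th, ...), then convert every letter to uppercase.
Starting from "THuNdERG": after the first operation, "uE"; after the second, "UE".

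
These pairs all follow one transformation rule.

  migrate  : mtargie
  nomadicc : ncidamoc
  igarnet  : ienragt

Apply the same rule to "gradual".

gaudarl

The transformation: swap the first and last characters, then reverse the string.
For "gradual", step one produces "lraduag"; step two turns that into "gaudarl".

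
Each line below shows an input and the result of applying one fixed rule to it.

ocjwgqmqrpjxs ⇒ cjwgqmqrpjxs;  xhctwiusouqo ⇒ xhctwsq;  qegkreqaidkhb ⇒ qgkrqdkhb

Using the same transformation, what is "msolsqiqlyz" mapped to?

What's happening: remove every vowel.
On "msolsqiqlyz" that produces "mslsqqlyz".

mslsqqlyz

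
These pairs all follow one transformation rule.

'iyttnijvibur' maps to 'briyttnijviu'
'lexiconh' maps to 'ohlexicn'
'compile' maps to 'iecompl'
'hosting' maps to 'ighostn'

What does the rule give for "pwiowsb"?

wbpwios

What's happening: move the last 2 characters to the front (rotate right by 2), then swap the first and last characters.
Working it through for "pwiowsb": intermediate "sbpwiow", final "wbpwios".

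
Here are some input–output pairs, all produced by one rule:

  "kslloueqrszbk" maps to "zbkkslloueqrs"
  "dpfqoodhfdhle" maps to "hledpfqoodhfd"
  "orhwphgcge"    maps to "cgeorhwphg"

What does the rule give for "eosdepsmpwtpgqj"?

gqjeosdepsmpwtp

The rule is to move the last 3 characters to the front (rotate right by 3).
For "eosdepsmpwtpgqj" the result is "gqjeosdepsmpwtp".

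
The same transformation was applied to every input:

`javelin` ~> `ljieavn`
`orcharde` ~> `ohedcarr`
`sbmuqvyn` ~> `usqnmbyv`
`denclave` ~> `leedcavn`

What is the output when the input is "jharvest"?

srjheavt

Looking at the pairs, the operation is to sort the characters into reverse alphabetical order, then move the first 2 characters to the end (rotate left by 2).
Starting from "jharvest": after the first operation, "vtsrjhea"; after the second, "srjheavt".
(Check on "sbmuqvyn": → "yvusqnmb" → "usqnmbyv" ✓)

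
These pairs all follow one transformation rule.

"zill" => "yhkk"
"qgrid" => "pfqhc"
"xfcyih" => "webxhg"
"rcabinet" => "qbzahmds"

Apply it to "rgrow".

qfqnv

Each output is the input with this applied: shift every letter 1 place backward in the alphabet (wrapping around).
Doing the same to "rgrow": "qfqnv".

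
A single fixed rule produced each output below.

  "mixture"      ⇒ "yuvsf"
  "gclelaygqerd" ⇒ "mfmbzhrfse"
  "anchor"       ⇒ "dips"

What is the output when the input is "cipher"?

The rule is to shift every letter 1 place forward in the alphabet (wrapping around), then delete the first 2 characters.
Working it through for "cipher": intermediate "djqifs", final "qifs".
(Check on "mixture": → "njyuvsf" → "yuvsf" ✓)

qifs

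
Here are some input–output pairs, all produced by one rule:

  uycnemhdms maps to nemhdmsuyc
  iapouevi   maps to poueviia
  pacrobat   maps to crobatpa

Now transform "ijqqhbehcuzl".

hbehcuzlijqq

The rule is to move the last 2 characters to the front (rotate right by 2), then swap the front and back halves of the string.
So "ijqqhbehcuzl" becomes "hbehcuzlijqq".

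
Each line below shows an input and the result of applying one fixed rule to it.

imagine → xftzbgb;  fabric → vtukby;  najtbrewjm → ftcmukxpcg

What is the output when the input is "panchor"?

In each case the input is transformed by: swap the first and last characters, then shift every letter 7 places backward in the alphabet (wrapping around).
For "panchor", step one produces "ranchop"; step two turns that into "ktgvahi".

ktgvahi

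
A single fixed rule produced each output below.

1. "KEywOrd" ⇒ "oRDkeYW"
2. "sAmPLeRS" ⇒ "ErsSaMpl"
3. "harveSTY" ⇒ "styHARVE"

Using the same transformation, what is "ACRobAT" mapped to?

Each output is the input with this applied: move the last 3 characters to the front (rotate right by 3), then flip the case of every letter.
So "ACRobAT" becomes "BatacrO".
(Check on "sAmPLeRS": → "eRSsAmPL" → "ErsSaMpl" ✓)

BatacrO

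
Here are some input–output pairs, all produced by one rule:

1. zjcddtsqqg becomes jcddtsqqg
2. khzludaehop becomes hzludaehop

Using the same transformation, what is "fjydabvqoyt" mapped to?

jydabvqoyt

In each case the input is transformed by: delete the first character.
Doing the same to "fjydabvqoyt": "jydabvqoyt".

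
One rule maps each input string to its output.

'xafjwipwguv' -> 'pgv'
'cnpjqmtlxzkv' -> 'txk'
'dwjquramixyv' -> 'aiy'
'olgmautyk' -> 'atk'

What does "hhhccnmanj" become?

cmn

The transformation: keep every other character starting from the first (positions 1st, 3rd, 5th, ...), then keep only the last 3 characters.
"hhhccnmanj" → "hhcmn" → "cmn".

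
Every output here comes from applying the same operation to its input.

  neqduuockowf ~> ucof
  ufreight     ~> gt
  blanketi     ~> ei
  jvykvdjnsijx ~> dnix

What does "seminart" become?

at

What's happening: keep every other character starting from the second (positions 2nd, 4th, 6th, ...), then delete the first 2 characters.
On "seminart" that produces "at".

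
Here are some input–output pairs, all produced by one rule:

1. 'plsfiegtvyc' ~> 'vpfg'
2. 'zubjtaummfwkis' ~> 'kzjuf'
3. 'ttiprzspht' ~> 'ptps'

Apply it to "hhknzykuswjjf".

jhnkw

In each case the input is transformed by: move the last 3 characters to the front (rotate right by 3), then keep one character in every 3, starting at position 1 (positions 1st, 4th, 7th, ...).
For "hhknzykuswjjf", step one produces "jjfhhknzykusw"; step two turns that into "jhnkw".
(Check on "ttiprzspht": → "phtttiprzs" → "ptps" ✓)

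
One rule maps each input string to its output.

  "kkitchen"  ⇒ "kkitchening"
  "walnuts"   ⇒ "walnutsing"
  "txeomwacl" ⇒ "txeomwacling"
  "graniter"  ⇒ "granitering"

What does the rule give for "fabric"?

fabricing

In each case the input is transformed by: append "ing".
"fabric" → "fabricing".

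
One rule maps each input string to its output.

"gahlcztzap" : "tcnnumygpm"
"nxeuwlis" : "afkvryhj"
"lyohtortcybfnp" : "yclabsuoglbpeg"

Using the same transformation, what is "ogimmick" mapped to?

bxtpvvzz

In each case the input is transformed by: shift every letter 13 places forward in the alphabet (wrapping around) — i.e. ROT13, then take characters alternately from the front and the back (1st, last, 2nd, 2nd-last, ...).
Applying both steps to "ogimmick": "btvzzvpx", then "bxtpvvzz".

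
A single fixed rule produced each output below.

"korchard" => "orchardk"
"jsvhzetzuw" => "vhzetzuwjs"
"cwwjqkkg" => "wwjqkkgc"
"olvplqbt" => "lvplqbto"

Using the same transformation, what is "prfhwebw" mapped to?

rfhwebwp

The pattern: swap the front and back halves of the string, then move the last 3 characters to the front (rotate right by 3).
"prfhwebw" → "webwprfh" → "rfhwebwp".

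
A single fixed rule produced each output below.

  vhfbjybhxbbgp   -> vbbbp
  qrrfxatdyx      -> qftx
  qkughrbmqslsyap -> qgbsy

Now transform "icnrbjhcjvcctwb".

irhvt

Looking at the pairs, the operation is to keep one character in every 3, starting at position 1 (positions 1st, 4th, 7th, ...).
For "icnrbjhcjvcctwb" the result is "irhvt".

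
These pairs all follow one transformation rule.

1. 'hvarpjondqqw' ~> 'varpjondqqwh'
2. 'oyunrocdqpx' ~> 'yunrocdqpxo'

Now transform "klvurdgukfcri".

lvurdgukfcrik

Looking at the pairs, the operation is to move the first character to the end.
Applying that to "klvurdgukfcri" gives "lvurdgukfcrik".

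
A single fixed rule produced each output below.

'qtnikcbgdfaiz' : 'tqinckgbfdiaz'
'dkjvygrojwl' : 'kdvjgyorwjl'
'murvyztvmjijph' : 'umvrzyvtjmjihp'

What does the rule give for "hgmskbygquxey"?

Looking at the pairs, the operation is to swap each adjacent pair of characters (1↔2, 3↔4, ...).
Doing the same to "hgmskbygquxey": "ghsmbkgyuqexy".

ghsmbkgyuqexy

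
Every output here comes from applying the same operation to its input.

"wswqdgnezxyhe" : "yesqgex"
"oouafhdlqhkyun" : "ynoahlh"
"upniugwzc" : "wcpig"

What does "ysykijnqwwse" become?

Each output is the input with this applied: move the last 3 characters to the front (rotate right by 3), then keep every other character starting from the first (positions 1st, 3rd, 5th, ...).
For "ysykijnqwwse", step one produces "wseysykijnqw"; step two turns that into "weskjq".
(Check on "upniugwzc": → "wzcupniug" → "wcpig" ✓)

weskjq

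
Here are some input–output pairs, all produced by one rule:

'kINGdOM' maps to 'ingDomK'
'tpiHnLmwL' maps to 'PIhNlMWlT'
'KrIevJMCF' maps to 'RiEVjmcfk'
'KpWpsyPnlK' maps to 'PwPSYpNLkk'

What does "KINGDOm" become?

What's happening: move the first character to the end, then flip the case of every letter.
Applying that to "KINGDOm" gives "ingdoMk".
(Check on "kINGdOM": → "INGdOMk" → "ingDomK" ✓)

ingdoMk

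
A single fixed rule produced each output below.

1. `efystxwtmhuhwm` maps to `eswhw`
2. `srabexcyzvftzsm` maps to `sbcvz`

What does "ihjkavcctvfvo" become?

Each output is the input with this applied: keep one character in every 3, starting at position 1 (positions 1st, 4th, 7th, ...).
So "ihjkavcctvfvo" becomes "ikcvo".

ikcvo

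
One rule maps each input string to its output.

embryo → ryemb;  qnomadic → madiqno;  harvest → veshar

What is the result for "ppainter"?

The rule is to delete the last character, then move the first 3 characters to the end (rotate left by 3).
For "ppainter", step one produces "ppainte"; step two turns that into "inteppa".

inteppa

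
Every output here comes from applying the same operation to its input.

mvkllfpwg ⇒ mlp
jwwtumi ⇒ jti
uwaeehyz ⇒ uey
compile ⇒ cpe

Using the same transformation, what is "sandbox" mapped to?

Looking at the pairs, the operation is to keep one character in every 3, starting at position 1 (positions 1st, 4th, 7th, ...).
Applying that to "sandbox" gives "sdx".

sdx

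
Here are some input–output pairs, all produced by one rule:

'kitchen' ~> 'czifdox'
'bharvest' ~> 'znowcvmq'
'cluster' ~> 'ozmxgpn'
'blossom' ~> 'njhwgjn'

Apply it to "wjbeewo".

zrjrewz

What's happening: shift every letter 5 places backward in the alphabet (wrapping around), then move the last 3 characters to the front (rotate right by 3).
Doing the same to "wjbeewo": "zrjrewz".
(Check on "blossom": → "wgjnnjh" → "njhwgjn" ✓)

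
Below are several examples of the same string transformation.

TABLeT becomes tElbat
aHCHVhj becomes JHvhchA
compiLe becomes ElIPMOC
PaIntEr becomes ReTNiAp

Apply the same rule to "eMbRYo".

OyrBmE

The rule is to reverse the string, then flip the case of every letter.
"eMbRYo" → "OyrBmE".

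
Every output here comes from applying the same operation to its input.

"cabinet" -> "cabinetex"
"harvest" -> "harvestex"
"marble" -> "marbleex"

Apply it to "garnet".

The transformation: append "ex".
"garnet" → "garnetex".

garnetex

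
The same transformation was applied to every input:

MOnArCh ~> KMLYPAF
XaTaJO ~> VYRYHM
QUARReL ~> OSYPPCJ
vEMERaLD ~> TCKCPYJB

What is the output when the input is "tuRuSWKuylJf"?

RSPSQUISWJHD

In each case the input is transformed by: shift every letter 2 places backward in the alphabet (wrapping around), then convert every letter to uppercase.
Working it through for "tuRuSWKuylJf": intermediate "rsPsQUIswjHd", final "RSPSQUISWJHD".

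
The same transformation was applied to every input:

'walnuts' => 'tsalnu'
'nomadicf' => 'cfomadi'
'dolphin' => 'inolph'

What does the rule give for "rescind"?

ndesci

Rule — delete the first character, then move the last 2 characters to the front (rotate right by 2).
So "rescind" becomes "ndesci".
(Check on "nomadicf": → "omadicf" → "cfomadi" ✓)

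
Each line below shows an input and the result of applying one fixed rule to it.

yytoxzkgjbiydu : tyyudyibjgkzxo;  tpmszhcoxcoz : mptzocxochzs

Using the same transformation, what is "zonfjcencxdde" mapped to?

Each output is the input with this applied: move the first 3 characters to the end (rotate left by 3), then reverse the string.
Working it through for "zonfjcencxdde": intermediate "fjcencxddezon", final "nozeddxcnecjf".

nozeddxcnecjf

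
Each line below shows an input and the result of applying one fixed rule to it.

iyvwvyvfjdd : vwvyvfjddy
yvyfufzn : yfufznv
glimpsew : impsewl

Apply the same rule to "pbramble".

rambleb

The pattern: delete the first character, then move the first character to the end.
On "pbramble": the first step gives "bramble", and the second then gives "rambleb".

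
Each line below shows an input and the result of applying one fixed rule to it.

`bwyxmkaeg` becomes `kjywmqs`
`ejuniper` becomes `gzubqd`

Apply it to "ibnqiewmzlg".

zcuqiylxs

The transformation: delete the first 2 characters, then shift every letter 12 places forward in the alphabet (wrapping around).
Working it through for "ibnqiewmzlg": intermediate "nqiewmzlg", final "zcuqiylxs".
(Check on "bwyxmkaeg": → "yxmkaeg" → "kjywmqs" ✓)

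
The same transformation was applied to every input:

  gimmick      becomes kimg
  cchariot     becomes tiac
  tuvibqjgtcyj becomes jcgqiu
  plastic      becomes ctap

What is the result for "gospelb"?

besg

Each output is the input with this applied: reverse the string, then keep every other character starting from the first (positions 1st, 3rd, 5th, ...).
On "gospelb" that produces "besg".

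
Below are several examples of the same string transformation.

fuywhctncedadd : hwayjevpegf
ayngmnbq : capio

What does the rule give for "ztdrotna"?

bvftq

The pattern: delete the last 3 characters, then shift every letter 2 places forward in the alphabet (wrapping around).
Starting from "ztdrotna": after the first operation, "ztdro"; after the second, "bvftq".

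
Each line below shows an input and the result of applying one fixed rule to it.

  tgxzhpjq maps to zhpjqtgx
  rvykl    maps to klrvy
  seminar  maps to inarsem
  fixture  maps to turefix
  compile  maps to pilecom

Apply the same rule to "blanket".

nketbla

In each case the input is transformed by: move the first 3 characters to the end (rotate left by 3).
Doing the same to "blanket": "nketbla".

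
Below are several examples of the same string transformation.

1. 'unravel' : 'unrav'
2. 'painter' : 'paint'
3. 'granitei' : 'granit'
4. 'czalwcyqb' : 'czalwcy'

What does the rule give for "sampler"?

The rule is to delete the last 2 characters.
Doing the same to "sampler": "sampl".

sampl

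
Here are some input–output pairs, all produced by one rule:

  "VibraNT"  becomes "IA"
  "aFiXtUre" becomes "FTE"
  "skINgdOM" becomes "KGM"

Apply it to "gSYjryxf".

What's happening: keep one character in every 3, starting at position 2 (positions 2nd, 5th, 8th, ...), then convert every letter to uppercase.
Applying both steps to "gSYjryxf": "Srf", then "SRF".

SRF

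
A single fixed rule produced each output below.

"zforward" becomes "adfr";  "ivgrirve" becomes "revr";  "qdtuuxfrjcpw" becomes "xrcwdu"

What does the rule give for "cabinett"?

Each output is the input with this applied: keep every other character starting from the second (positions 2nd, 4th, 6th, ...), then move the first 2 characters to the end (rotate left by 2).
"cabinett" → "aiet" → "etai".
(Check on "qdtuuxfrjcpw": → "duxrcw" → "xrcwdu" ✓)

etai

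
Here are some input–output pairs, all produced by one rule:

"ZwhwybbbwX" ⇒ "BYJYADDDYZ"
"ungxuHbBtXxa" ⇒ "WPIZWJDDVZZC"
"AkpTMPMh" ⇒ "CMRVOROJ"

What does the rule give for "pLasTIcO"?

The pattern: shift every letter 2 places forward in the alphabet (wrapping around), then convert every letter to uppercase.
So "pLasTIcO" becomes "RNCUVKEQ".

RNCUVKEQ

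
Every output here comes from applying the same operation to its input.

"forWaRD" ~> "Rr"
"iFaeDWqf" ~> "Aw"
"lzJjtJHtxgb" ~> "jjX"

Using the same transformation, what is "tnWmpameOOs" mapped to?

Rule — keep one character in every 3, starting at position 3 (positions 3rd, 6th, 9th, ...), then flip the case of every letter.
On "tnWmpameOOs": the first step gives "WaO", and the second then gives "wAo".

wAo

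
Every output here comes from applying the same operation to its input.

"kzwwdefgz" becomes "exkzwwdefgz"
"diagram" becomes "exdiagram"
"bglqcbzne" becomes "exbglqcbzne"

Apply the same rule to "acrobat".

In each case the input is transformed by: prepend "ex".
So "acrobat" becomes "exacrobat".

exacrobat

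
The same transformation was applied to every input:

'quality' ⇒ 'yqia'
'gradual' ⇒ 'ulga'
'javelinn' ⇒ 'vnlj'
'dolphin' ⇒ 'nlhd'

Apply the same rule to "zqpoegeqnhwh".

The pattern: keep every other character starting from the first (positions 1st, 3rd, 5th, ...), then sort the characters into reverse alphabetical order.
Working it through for "zqpoegeqnhwh": intermediate "zpeenw", final "zwpnee".

zwpnee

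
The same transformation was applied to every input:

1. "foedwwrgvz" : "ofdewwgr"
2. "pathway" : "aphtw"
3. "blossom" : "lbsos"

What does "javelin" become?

ajevl

The transformation: delete the last 2 characters, then swap each adjacent pair of characters (1↔2, 3↔4, ...).
Starting from "javelin": after the first operation, "javel"; after the second, "ajevl".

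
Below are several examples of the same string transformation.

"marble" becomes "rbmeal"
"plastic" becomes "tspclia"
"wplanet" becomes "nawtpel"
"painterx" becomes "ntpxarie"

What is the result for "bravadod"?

vabdroad

What's happening: take characters alternately from the front and the back (1st, last, 2nd, 2nd-last, ...), then move the last 2 characters to the front (rotate right by 2).
Working it through for "bravadod": intermediate "bdroadva", final "vabdroad".
(Check on "wplanet": → "wtpelna" → "nawtpel" ✓)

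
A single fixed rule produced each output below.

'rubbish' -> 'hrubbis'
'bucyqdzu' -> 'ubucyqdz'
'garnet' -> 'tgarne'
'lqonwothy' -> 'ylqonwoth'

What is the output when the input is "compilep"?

The transformation: move the last character to the front.
"compilep" → "pcompile".

pcompile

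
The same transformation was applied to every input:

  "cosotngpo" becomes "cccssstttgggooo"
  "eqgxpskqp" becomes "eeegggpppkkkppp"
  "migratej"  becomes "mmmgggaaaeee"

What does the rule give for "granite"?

gggaaaiiieee

The rule is to keep every other character starting from the first (positions 1st, 3rd, 5th, ...), then repeat every character 3 times.
"granite" → "gggaaaiiieee".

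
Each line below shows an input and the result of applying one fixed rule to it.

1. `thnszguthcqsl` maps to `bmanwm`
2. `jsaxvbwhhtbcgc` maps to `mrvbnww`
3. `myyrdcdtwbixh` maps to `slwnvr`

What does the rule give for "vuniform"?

The pattern: shift every letter 6 places backward in the alphabet (wrapping around), then keep every other character starting from the second (positions 2nd, 4th, 6th, ...).
Applying both steps to "vuniform": "pohczilg", then "ocig".

ocig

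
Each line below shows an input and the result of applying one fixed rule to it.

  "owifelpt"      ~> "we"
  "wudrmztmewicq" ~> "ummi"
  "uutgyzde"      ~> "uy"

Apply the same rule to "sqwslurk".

ql

The transformation: move the last character to the front, then keep one character in every 3, starting at position 3 (positions 3rd, 6th, 9th, ...).
For "sqwslurk", step one produces "ksqwslur"; step two turns that into "ql".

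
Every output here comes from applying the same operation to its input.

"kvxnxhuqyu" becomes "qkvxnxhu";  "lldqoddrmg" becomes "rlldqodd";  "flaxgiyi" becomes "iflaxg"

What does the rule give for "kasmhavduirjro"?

Rule — delete the last 2 characters, then move the last character to the front.
Doing the same to "kasmhavduirjro": "jkasmhavduir".

jkasmhavduir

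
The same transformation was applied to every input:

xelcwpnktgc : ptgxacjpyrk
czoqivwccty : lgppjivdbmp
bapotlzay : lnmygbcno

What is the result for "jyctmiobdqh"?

udqobvzgplw

Each output is the input with this applied: reverse the string, then shift every letter 13 places forward in the alphabet (wrapping around) — i.e. ROT13.
Working it through for "jyctmiobdqh": intermediate "hqdboimtcyj", final "udqobvzgplw".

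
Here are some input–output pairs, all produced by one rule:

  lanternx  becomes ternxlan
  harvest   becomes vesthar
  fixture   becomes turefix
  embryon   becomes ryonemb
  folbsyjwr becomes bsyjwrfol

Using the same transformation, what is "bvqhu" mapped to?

In each case the input is transformed by: move the first 3 characters to the end (rotate left by 3).
Applying that to "bvqhu" gives "hubvq".

hubvq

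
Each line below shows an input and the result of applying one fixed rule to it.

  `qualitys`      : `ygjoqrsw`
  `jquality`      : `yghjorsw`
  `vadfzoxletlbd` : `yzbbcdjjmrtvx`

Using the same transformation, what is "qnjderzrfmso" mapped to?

bcdhklmoppqx

What's happening: sort the characters into alphabetical order, then shift every letter 2 places backward in the alphabet (wrapping around).
"qnjderzrfmso" → "defjmnoqrrsz" → "bcdhklmoppqx".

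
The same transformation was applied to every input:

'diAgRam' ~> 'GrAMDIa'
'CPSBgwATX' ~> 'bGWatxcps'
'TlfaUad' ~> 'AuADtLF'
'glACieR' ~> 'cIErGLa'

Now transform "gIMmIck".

MiCKGim

What's happening: flip the case of every letter, then move the first 3 characters to the end (rotate left by 3).
For "gIMmIck" the result is "MiCKGim".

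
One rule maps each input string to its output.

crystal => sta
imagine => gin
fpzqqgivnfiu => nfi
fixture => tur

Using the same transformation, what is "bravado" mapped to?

Each output is the input with this applied: move the last character to the front, then keep only the last 3 characters.
Applying both steps to "bravado": "obravad", then "vad".

vad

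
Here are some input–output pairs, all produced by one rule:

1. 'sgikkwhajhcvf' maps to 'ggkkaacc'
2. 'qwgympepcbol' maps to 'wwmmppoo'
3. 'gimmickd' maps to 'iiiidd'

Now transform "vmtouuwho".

What's happening: keep one character in every 3, starting at position 2 (positions 2nd, 5th, 8th, ...), then double every character.
For "vmtouuwho", step one produces "muh"; step two turns that into "mmuuhh".

mmuuhh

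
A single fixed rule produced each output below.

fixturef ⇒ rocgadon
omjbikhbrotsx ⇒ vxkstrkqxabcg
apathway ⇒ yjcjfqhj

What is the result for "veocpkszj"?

nelxtyibs

In each case the input is transformed by: swap each adjacent pair of characters (1↔2, 3↔4, ...), then shift every letter 9 places forward in the alphabet (wrapping around).
For "veocpkszj", step one produces "evcokpzsj"; step two turns that into "nelxtyibs".
(Check on "omjbikhbrotsx": → "mobjkibhorstx" → "vxkstrkqxabcg" ✓)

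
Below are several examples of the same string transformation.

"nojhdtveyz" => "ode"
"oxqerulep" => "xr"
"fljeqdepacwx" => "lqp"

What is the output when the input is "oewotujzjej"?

etz

Rule — delete the last 2 characters, then keep one character in every 3, starting at position 2 (positions 2nd, 5th, 8th, ...).
Applying that to "oewotujzjej" gives "etz".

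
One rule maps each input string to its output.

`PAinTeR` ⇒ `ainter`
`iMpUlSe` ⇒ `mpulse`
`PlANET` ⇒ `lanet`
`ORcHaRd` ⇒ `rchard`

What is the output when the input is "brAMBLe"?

ramble

In each case the input is transformed by: delete the first character, then convert every letter to lowercase.
Starting from "brAMBLe": after the first operation, "rAMBLe"; after the second, "ramble".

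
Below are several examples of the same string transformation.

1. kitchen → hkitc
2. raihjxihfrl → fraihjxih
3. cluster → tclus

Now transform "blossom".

The transformation: delete the last 2 characters, then move the last character to the front.
"blossom" → "bloss" → "sblos".

sblos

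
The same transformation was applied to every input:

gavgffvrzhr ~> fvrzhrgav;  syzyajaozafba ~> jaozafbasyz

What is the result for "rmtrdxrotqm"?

xrotqmrmt

Each output is the input with this applied: move the first 3 characters to the end (rotate left by 3), then delete the first 2 characters.
Working it through for "rmtrdxrotqm": intermediate "rdxrotqmrmt", final "xrotqmrmt".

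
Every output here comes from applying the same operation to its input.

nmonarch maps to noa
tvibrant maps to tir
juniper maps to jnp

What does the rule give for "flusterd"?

fut

Rule — delete the last 2 characters, then keep every other character starting from the first (positions 1st, 3rd, 5th, ...).
Starting from "flusterd": after the first operation, "fluste"; after the second, "fut".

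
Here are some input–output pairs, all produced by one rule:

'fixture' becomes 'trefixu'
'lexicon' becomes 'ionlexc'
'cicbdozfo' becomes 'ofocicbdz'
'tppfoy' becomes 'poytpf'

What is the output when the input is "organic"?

The rule is to move the last 3 characters to the front (rotate right by 3), then swap the first and last characters.
For "organic", step one produces "nicorga"; step two turns that into "aicorgn".

aicorgn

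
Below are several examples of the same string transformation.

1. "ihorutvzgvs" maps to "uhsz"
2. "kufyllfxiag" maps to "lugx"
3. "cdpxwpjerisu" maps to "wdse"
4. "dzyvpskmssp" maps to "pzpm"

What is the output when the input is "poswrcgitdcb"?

Rule — keep one character in every 3, starting at position 2 (positions 2nd, 5th, 8th, ...), then swap each adjacent pair of characters (1↔2, 3↔4, ...).
Working it through for "poswrcgitdcb": intermediate "oric", final "roci".

roci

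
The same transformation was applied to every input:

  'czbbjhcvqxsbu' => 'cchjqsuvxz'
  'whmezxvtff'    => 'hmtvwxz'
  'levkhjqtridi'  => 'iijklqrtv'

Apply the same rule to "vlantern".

nnrtv

Rule — sort the characters into alphabetical order, then delete the first 3 characters.
"vlantern" → "aelnnrtv" → "nnrtv".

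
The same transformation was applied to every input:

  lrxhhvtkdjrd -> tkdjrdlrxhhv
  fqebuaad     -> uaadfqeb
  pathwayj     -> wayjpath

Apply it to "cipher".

Each output is the input with this applied: swap the front and back halves of the string.
Doing the same to "cipher": "hercip".

hercip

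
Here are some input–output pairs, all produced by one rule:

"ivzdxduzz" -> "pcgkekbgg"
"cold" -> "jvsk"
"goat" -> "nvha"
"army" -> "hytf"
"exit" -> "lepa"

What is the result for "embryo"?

The transformation: shift every letter 7 places forward in the alphabet (wrapping around).
On "embryo" that produces "ltiyfv".

ltiyfv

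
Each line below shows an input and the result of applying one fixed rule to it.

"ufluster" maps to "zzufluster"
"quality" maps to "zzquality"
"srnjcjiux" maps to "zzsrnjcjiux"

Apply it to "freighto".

The transformation: prepend "zz".
For "freighto" the result is "zzfreighto".

zzfreighto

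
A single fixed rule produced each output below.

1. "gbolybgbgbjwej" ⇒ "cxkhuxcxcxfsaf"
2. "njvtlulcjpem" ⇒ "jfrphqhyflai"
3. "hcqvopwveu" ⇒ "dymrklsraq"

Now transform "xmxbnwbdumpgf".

Each output is the input with this applied: shift every letter 4 places backward in the alphabet (wrapping around).
For "xmxbnwbdumpgf" the result is "titxjsxzqilcb".

titxjsxzqilcb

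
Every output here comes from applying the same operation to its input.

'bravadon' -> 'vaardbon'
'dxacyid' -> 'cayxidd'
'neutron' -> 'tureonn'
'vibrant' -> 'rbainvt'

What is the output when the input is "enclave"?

The transformation: move the first 3 characters to the end (rotate left by 3), then take characters alternately from the front and the back (1st, last, 2nd, 2nd-last, ...).
Starting from "enclave": after the first operation, "laveenc"; after the second, "lcanvee".

lcanvee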